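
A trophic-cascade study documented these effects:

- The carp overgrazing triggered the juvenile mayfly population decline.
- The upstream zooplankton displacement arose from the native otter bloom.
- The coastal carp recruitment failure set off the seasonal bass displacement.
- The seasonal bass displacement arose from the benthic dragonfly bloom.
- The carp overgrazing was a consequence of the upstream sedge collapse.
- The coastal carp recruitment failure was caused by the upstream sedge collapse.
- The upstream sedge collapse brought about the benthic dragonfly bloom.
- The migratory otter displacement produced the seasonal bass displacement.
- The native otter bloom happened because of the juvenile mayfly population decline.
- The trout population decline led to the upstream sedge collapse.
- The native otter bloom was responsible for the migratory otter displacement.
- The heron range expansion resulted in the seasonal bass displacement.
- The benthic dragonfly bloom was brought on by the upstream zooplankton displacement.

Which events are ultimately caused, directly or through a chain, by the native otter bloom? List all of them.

the benthic dragonfly bloom, the migratory otter displacement, the seasonal bass displacement, the upstream zooplankton displacement

Direct effects: the upstream zooplankton displacement, the migratory otter displacement.
2 steps out: the benthic dragonfly bloom, the seasonal bass displacement.
Not reachable from it: the heron range expansion, the trout population decline, the upstream sedge collapse, the carp overgrazing, the juvenile mayfly population decline, the coastal carp recruitment failure.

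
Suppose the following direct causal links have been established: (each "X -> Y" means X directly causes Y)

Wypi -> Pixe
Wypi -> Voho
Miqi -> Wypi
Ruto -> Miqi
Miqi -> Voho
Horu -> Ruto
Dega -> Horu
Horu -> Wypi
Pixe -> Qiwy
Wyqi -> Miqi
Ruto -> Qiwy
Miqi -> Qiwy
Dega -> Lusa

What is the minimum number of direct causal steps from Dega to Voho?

Shortest chain: Dega → Horu → Wypi → Voho.

3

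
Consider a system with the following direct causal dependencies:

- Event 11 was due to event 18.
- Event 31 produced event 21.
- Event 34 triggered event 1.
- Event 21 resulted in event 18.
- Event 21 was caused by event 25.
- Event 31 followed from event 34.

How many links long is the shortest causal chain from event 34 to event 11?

4

Shortest chain: event 34 → event 31 → event 21 → event 18 → event 11.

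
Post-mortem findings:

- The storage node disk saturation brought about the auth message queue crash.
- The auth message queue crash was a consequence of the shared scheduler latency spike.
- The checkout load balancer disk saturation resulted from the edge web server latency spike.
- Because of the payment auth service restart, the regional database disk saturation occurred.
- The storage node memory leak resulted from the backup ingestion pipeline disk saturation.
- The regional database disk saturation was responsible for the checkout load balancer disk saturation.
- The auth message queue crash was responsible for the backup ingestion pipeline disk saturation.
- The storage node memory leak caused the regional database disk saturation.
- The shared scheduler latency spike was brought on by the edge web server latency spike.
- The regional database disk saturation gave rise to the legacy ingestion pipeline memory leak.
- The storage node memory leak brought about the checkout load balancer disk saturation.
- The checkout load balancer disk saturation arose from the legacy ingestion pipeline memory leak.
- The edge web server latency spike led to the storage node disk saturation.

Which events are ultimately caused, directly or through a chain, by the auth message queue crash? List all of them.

Direct effects: the backup ingestion pipeline disk saturation.
2 steps out: the storage node memory leak.
3 steps out: the regional database disk saturation, the checkout load balancer disk saturation.
4 steps out: the legacy ingestion pipeline memory leak.
Not reachable from it: the edge web server latency spike, the shared scheduler latency spike, the storage node disk saturation, the payment auth service restart.

the backup ingestion pipeline disk saturation, the checkout load balancer disk saturation, the legacy ingestion pipeline memory leak, the regional database disk saturation, the storage node memory leak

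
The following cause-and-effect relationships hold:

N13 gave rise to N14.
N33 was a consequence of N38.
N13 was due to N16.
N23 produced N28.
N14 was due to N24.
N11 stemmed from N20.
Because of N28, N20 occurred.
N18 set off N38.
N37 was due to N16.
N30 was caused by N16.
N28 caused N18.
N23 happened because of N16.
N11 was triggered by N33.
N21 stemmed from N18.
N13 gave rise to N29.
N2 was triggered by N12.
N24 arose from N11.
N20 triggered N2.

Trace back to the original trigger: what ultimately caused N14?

N16

Tracing upstream from N14: N14 ← N13 ← N16.
N16 has no stated cause, so it is the root.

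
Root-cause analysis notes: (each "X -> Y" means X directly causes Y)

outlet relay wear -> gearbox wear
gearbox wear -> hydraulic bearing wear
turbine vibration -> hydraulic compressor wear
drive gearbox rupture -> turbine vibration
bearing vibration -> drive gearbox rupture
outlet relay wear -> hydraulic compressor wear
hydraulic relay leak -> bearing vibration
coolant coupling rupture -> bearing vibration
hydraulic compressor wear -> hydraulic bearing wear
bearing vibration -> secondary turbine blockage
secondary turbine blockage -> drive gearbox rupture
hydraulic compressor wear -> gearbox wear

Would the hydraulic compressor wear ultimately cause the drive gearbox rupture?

No

The hydraulic compressor wear leads to the gearbox wear, the hydraulic bearing wear; the drive gearbox rupture is not among them.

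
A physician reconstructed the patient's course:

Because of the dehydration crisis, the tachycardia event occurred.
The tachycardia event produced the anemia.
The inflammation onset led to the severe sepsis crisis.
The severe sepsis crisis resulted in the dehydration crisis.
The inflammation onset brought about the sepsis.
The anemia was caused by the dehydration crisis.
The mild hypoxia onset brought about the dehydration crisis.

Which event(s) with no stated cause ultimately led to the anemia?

Tracing upstream from the anemia: the anemia ← the dehydration crisis ← the severe sepsis crisis ← the inflammation onset.
A separate upstream branch: the anemia ← the dehydration crisis ← the mild hypoxia onset.
Each of those chain origins has no stated cause.

the inflammation onset, the mild hypoxia onset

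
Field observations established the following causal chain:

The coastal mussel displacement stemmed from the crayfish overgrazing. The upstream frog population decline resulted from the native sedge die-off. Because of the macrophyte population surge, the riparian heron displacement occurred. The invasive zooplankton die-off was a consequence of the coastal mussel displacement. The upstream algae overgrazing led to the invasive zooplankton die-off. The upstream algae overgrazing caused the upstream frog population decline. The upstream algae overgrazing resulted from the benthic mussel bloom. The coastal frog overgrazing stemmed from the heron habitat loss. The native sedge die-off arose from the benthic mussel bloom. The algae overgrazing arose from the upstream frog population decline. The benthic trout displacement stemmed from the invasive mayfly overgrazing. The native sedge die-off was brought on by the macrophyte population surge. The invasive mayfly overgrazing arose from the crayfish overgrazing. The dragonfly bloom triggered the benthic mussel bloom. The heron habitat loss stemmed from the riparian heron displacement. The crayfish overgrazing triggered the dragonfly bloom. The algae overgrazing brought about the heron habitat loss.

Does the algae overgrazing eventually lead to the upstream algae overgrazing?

The algae overgrazing leads to the heron habitat loss, the coastal frog overgrazing; the upstream algae overgrazing is not among them.

No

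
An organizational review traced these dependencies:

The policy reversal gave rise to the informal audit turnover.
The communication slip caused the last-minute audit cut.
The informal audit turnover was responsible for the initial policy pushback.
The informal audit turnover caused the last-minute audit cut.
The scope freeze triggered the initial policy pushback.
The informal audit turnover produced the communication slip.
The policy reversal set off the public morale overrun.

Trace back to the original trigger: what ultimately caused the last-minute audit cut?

Tracing upstream from the last-minute audit cut: the last-minute audit cut ← the informal audit turnover ← the policy reversal.
The policy reversal has no stated cause, so it is the root.

the policy reversal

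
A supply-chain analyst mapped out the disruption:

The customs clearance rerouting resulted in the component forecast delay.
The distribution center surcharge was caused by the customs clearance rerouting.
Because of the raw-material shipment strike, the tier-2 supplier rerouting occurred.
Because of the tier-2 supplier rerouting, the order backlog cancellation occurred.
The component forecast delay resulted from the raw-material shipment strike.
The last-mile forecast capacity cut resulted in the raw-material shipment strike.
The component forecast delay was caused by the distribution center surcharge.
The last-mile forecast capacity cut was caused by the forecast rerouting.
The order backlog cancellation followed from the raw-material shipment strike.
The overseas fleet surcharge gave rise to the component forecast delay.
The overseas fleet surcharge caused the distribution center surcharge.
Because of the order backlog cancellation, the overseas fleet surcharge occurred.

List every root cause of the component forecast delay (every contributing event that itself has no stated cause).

the customs clearance rerouting, the forecast rerouting

Tracing upstream from the component forecast delay: the component forecast delay ← the raw-material shipment strike ← the last-mile forecast capacity cut ← the forecast rerouting.
A separate upstream branch: the component forecast delay ← the customs clearance rerouting.
Each of those chain origins has no stated cause.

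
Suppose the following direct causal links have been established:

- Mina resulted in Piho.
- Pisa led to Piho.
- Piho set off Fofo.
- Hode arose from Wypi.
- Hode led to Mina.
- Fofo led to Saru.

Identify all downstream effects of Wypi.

Direct effects: Hode.
2 steps out: Mina.
3 steps out: Piho.
4 steps out: Fofo.
5 steps out: Saru.
Not reachable from it: Pisa.

Fofo, Hode, Mina, Piho, Saru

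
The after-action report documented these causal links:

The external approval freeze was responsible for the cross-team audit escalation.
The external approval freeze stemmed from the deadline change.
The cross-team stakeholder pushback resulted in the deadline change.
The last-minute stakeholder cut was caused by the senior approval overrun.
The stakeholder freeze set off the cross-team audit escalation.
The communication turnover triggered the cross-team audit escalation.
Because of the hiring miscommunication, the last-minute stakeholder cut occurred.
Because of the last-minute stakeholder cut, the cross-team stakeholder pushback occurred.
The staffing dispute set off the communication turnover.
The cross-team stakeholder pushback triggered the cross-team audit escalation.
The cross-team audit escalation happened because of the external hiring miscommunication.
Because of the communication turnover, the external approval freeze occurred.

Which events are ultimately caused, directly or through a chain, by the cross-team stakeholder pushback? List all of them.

Direct effects: the deadline change, the cross-team audit escalation.
2 steps out: the external approval freeze.
Not reachable from it: the hiring miscommunication, the staffing dispute, the senior approval overrun, the stakeholder freeze, the last-minute stakeholder cut, the communication turnover, the external hiring miscommunication.

the cross-team audit escalation, the deadline change, the external approval freeze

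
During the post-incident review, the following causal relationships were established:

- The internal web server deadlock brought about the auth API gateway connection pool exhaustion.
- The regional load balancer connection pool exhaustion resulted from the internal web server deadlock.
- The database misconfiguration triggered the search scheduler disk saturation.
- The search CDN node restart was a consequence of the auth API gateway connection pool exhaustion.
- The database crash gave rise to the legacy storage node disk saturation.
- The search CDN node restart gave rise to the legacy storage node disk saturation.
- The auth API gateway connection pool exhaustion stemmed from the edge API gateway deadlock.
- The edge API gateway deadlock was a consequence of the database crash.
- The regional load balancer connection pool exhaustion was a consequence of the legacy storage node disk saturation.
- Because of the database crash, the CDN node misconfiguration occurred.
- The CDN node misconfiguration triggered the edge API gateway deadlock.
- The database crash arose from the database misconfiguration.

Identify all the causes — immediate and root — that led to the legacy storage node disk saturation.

Immediate causes of the legacy storage node disk saturation: the database crash, the search CDN node restart.
Further upstream: the database misconfiguration, the internal web server deadlock, the CDN node misconfiguration, the edge API gateway deadlock, the auth API gateway connection pool exhaustion.

the CDN node misconfiguration, the auth API gateway connection pool exhaustion, the database crash, the database misconfiguration, the edge API gateway deadlock, the internal web server deadlock, the search CDN node restart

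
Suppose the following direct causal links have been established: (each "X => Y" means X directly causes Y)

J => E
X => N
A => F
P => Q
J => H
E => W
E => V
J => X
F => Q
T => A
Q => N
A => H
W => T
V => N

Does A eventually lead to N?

There is a causal chain: A → F → Q → N.

Yes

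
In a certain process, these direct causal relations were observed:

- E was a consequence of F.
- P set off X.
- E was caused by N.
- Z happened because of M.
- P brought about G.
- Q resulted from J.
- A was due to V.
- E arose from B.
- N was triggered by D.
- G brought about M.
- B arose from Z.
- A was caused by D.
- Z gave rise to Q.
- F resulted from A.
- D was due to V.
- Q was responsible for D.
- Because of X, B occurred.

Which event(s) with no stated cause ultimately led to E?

Tracing upstream from E: E ← B ← X ← P.
A separate upstream branch: E ← N ← D ← Q ← J.
A separate upstream branch: E ← N ← D ← V.
Each of those chain origins has no stated cause.

J, P, V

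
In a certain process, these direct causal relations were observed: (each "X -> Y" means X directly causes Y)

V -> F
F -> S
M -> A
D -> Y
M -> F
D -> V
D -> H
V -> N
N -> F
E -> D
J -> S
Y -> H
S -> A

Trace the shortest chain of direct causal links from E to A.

E → D → V → F → S → A

E → D
D → V
V → F
F → S
S → A
Length: 5 steps.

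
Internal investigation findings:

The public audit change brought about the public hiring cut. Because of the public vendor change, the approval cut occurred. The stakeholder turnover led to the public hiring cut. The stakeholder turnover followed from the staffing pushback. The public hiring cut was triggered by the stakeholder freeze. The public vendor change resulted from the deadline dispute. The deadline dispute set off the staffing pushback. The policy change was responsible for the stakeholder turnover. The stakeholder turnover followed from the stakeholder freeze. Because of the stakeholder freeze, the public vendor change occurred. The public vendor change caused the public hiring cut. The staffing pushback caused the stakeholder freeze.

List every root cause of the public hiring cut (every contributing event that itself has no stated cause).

the deadline dispute, the policy change, the public audit change

Tracing upstream from the public hiring cut: the public hiring cut ← the public audit change.
A separate upstream branch: the public hiring cut ← the stakeholder turnover ← the policy change.
A separate upstream branch: the public hiring cut ← the public vendor change ← the deadline dispute.
Each of those chain origins has no stated cause.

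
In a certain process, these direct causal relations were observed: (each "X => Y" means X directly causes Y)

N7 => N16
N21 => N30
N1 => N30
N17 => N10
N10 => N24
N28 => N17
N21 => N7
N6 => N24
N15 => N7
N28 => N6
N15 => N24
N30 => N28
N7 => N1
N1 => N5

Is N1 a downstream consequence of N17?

N17 leads to N10, N24; N1 is not among them.

No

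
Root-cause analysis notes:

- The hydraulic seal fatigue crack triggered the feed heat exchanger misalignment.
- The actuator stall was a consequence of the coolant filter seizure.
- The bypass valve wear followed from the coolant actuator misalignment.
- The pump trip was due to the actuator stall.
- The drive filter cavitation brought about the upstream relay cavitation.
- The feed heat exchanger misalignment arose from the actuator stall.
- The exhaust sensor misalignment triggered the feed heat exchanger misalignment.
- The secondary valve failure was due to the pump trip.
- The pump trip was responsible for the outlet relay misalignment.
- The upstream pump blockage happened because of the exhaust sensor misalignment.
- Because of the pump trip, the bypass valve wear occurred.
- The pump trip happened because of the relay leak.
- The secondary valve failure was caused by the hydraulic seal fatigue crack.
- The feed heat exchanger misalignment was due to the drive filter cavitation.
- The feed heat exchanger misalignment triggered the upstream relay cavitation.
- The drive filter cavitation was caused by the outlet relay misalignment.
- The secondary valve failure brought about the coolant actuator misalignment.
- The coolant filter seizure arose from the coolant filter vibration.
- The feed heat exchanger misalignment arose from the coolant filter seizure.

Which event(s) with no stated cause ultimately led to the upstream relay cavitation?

Tracing upstream from the upstream relay cavitation: the upstream relay cavitation ← the drive filter cavitation ← the outlet relay misalignment ← the pump trip ← the relay leak.
A separate upstream branch: the upstream relay cavitation ← the feed heat exchanger misalignment ← the coolant filter seizure ← the coolant filter vibration.
A separate upstream branch: the upstream relay cavitation ← the feed heat exchanger misalignment ← the hydraulic seal fatigue crack.
A separate upstream branch: the upstream relay cavitation ← the feed heat exchanger misalignment ← the exhaust sensor misalignment.
Each of those chain origins has no stated cause.

the coolant filter vibration, the exhaust sensor misalignment, the hydraulic seal fatigue crack, the relay leak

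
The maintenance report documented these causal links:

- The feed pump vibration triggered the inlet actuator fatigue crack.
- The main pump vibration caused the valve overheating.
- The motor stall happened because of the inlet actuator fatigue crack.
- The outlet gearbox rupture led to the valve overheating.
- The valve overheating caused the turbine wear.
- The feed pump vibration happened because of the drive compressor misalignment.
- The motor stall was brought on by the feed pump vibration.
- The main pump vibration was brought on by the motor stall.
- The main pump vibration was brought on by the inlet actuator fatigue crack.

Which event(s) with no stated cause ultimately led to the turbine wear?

Tracing upstream from the turbine wear: the turbine wear ← the valve overheating ← the main pump vibration ← the inlet actuator fatigue crack ← the feed pump vibration ← the drive compressor misalignment.
A separate upstream branch: the turbine wear ← the valve overheating ← the outlet gearbox rupture.
Each of those chain origins has no stated cause.

the drive compressor misalignment, the outlet gearbox rupture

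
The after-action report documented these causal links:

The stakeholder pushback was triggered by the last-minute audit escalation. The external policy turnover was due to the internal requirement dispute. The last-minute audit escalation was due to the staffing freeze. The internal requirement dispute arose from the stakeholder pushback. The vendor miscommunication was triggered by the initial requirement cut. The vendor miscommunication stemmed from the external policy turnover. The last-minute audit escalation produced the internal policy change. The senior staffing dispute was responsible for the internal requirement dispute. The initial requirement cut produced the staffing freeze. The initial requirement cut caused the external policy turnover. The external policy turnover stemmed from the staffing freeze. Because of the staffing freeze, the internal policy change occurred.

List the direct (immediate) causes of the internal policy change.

Upstream contributors include the initial requirement cut, but only the last-minute audit escalation, the staffing freeze feed directly into the internal policy change.

the last-minute audit escalation, the staffing freeze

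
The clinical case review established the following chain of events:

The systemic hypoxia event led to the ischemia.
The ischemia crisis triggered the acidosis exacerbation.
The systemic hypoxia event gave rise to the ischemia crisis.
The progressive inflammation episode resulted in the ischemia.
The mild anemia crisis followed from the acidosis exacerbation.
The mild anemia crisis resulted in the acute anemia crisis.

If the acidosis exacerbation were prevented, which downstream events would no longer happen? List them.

Downstream of the acidosis exacerbation: the mild anemia crisis, the acute anemia crisis.

the acute anemia crisis, the mild anemia crisis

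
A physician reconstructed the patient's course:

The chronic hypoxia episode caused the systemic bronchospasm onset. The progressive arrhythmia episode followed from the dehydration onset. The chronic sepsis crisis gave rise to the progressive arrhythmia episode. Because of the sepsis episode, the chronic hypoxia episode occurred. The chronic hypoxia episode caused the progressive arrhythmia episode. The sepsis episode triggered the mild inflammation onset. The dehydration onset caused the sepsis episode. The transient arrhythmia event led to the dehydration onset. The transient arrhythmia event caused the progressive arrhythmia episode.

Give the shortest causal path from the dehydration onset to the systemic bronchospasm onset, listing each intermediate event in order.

the dehydration onset → the sepsis episode
the sepsis episode → the chronic hypoxia episode
the chronic hypoxia episode → the systemic bronchospasm onset
Length: 3 steps.

the dehydration onset → the sepsis episode → the chronic hypoxia episode → the systemic bronchospasm onset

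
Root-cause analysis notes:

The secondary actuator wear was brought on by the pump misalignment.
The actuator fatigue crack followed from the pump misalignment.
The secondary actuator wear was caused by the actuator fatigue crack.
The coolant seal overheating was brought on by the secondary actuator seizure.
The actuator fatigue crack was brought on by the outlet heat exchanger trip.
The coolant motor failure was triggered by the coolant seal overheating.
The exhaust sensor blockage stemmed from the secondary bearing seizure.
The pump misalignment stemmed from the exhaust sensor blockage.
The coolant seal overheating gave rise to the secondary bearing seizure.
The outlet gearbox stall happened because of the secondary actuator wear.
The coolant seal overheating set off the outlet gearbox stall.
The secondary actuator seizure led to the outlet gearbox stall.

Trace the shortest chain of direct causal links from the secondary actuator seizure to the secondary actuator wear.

the secondary actuator seizure → the coolant seal overheating
the coolant seal overheating → the secondary bearing seizure
the secondary bearing seizure → the exhaust sensor blockage
the exhaust sensor blockage → the pump misalignment
the pump misalignment → the secondary actuator wear
Length: 5 steps.

the secondary actuator seizure → the coolant seal overheating → the secondary bearing seizure → the exhaust sensor blockage → the pump misalignment → the secondary actuator wear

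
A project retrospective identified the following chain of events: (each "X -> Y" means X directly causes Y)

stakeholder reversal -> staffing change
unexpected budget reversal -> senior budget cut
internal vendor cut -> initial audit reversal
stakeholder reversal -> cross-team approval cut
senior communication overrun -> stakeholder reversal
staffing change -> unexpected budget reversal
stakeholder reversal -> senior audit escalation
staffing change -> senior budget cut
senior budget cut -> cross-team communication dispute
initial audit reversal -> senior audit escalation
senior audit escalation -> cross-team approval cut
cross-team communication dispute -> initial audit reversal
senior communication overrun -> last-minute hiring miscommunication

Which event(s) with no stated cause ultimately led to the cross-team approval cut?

Tracing upstream from the cross-team approval cut: the cross-team approval cut ← the stakeholder reversal ← the senior communication overrun.
A separate upstream branch: the cross-team approval cut ← the senior audit escalation ← the initial audit reversal ← the internal vendor cut.
Each of those chain origins has no stated cause.

the internal vendor cut, the senior communication overrun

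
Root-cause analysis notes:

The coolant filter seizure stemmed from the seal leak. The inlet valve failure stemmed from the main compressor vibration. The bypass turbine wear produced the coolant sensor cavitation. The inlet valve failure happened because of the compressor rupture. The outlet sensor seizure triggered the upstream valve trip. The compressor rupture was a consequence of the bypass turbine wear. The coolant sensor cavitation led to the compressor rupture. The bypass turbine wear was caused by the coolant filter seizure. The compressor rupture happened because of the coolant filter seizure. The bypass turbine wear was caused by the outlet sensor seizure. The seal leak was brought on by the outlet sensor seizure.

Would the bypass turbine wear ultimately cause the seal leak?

The bypass turbine wear leads to the coolant sensor cavitation, the compressor rupture, the inlet valve failure; the seal leak is not among them.

No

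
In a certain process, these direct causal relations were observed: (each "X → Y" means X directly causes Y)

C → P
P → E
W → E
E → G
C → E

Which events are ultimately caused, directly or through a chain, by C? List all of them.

Direct effects: P, E.
2 steps out: G.
Not reachable from it: W.

E, G, P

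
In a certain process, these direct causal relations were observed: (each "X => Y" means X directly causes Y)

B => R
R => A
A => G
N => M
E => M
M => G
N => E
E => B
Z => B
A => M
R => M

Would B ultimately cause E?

B leads to R, A, M, G; E is not among them.

No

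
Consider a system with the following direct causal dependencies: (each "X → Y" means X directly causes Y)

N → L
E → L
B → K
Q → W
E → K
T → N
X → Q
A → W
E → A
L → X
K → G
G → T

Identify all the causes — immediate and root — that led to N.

Immediate cause of N: T.
Further upstream: E, B, K, G.

B, E, G, K, T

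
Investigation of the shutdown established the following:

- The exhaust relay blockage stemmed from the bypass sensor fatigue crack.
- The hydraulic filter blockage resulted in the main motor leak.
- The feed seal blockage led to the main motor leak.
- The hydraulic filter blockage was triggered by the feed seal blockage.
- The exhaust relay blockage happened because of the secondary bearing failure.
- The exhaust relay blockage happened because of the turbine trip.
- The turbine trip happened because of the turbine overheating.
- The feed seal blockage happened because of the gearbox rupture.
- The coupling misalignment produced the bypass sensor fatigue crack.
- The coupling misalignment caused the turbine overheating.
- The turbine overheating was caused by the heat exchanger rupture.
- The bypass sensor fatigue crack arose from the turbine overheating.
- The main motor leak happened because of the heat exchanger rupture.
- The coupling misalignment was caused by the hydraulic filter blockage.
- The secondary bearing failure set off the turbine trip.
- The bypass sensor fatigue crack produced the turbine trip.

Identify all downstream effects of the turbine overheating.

Direct effects: the bypass sensor fatigue crack, the turbine trip.
2 steps out: the exhaust relay blockage.
Not reachable from it: the heat exchanger rupture, the gearbox rupture, the feed seal blockage, the hydraulic filter blockage, the secondary bearing failure, the coupling misalignment, the main motor leak.

the bypass sensor fatigue crack, the exhaust relay blockage, the turbine trip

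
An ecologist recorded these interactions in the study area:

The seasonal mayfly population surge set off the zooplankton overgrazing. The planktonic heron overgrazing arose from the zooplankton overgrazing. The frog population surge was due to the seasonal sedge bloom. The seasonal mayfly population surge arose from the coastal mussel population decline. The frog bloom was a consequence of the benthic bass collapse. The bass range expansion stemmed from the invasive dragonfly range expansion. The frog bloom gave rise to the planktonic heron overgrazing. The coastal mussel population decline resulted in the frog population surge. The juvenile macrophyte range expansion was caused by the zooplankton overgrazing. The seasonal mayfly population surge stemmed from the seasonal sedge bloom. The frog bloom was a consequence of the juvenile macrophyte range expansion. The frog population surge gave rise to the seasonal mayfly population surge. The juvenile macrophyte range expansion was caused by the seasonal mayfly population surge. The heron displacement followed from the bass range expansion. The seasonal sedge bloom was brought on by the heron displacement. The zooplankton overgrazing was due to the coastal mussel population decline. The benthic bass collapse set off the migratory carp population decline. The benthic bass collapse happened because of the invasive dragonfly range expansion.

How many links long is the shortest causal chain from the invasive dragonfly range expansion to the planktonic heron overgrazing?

3

Shortest chain: the invasive dragonfly range expansion → the benthic bass collapse → the frog bloom → the planktonic heron overgrazing.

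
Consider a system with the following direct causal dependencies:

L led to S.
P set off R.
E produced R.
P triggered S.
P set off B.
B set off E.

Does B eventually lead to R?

Yes

There is a causal chain: B → E → R.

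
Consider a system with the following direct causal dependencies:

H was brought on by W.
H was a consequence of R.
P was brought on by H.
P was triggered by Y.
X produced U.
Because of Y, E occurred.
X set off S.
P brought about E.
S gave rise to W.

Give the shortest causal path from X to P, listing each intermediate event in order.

X → S → W → H → P

X → S
S → W
W → H
H → P
Length: 4 steps.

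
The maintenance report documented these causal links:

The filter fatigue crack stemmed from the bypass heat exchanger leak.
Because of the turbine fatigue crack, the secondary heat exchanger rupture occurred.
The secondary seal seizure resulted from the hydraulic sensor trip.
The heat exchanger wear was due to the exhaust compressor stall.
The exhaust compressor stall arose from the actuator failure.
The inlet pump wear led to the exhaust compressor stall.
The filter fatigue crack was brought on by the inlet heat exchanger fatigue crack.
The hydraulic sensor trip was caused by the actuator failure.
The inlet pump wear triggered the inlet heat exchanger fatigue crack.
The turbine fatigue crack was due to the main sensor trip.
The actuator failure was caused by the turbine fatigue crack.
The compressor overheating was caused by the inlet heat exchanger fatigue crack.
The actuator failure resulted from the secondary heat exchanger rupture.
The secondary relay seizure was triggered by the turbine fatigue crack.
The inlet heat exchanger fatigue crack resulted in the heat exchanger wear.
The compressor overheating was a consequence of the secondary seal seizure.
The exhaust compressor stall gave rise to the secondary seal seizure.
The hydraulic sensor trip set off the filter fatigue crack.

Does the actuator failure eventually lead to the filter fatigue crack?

There is a causal chain: the actuator failure → the hydraulic sensor trip → the filter fatigue crack.

Yes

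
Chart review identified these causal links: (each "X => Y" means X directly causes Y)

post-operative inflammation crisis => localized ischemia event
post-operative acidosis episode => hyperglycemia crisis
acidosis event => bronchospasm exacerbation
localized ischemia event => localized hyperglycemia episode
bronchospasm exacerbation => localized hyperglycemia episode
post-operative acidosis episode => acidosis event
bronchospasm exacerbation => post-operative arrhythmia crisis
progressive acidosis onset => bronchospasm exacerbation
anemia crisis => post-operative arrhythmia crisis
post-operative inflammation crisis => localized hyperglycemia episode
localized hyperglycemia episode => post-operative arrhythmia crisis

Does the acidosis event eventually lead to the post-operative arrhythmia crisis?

There is a causal chain: the acidosis event → the bronchospasm exacerbation → the post-operative arrhythmia crisis.

Yes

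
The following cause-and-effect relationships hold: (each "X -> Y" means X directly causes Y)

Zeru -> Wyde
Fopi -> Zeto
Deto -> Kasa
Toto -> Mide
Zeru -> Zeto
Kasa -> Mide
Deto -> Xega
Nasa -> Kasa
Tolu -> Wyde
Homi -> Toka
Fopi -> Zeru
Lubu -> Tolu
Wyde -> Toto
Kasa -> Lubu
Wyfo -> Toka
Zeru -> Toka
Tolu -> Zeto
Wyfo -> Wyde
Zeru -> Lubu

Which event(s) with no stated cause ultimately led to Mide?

Deto, Fopi, Nasa, Wyfo

Tracing upstream from Mide: Mide ← Kasa ← Nasa.
A separate upstream branch: Mide ← Kasa ← Deto.
A separate upstream branch: Mide ← Toto ← Wyde ← Zeru ← Fopi.
A separate upstream branch: Mide ← Toto ← Wyde ← Wyfo.
Each of those chain origins has no stated cause.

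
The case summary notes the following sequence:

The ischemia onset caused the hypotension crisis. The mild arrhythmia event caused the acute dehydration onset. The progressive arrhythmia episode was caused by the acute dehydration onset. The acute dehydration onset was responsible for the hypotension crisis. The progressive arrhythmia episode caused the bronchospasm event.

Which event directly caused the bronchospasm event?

the progressive arrhythmia episode

Upstream contributors include the mild arrhythmia event, the acute dehydration onset, but only the progressive arrhythmia episode feeds directly into the bronchospasm event.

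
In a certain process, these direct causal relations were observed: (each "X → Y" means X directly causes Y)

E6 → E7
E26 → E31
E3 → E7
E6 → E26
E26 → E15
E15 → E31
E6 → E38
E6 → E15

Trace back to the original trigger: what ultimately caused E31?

E6

Tracing upstream from E31: E31 ← E26 ← E6.
E6 has no stated cause, so it is the root.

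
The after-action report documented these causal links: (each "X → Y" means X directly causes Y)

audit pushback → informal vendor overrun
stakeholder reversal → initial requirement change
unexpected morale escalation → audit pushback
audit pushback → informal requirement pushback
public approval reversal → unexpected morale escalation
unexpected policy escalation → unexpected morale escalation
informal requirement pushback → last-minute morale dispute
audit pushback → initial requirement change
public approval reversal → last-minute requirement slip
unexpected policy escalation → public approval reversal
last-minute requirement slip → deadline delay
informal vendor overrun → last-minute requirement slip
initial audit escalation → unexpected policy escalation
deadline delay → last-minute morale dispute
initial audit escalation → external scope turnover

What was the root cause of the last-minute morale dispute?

Tracing upstream from the last-minute morale dispute: the last-minute morale dispute ← the informal requirement pushback ← the audit pushback ← the unexpected morale escalation ← the unexpected policy escalation ← the initial audit escalation.
The initial audit escalation has no stated cause, so it is the root.

the initial audit escalation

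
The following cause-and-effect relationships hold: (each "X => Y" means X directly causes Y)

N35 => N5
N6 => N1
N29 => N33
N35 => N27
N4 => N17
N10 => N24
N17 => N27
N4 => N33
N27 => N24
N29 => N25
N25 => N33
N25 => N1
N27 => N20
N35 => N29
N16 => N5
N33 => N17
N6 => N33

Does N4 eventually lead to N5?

N4 leads to N33, N17, N27, N24, N20; N5 is not among them.

No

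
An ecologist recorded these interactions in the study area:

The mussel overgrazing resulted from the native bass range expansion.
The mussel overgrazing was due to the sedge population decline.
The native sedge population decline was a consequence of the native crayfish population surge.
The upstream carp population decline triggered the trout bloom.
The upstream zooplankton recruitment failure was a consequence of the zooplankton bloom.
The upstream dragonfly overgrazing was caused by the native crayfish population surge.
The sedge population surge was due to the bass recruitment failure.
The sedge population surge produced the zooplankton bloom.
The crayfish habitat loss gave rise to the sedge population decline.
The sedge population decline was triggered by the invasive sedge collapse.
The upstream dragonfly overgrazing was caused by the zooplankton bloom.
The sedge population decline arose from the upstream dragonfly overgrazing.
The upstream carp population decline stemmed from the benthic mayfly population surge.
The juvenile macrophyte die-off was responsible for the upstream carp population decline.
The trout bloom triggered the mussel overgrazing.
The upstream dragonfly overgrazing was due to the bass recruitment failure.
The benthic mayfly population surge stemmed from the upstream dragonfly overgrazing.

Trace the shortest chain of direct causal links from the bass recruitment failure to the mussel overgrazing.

the bass recruitment failure → the upstream dragonfly overgrazing → the sedge population decline → the mussel overgrazing

the bass recruitment failure → the upstream dragonfly overgrazing
the upstream dragonfly overgrazing → the sedge population decline
the sedge population decline → the mussel overgrazing
Length: 3 steps.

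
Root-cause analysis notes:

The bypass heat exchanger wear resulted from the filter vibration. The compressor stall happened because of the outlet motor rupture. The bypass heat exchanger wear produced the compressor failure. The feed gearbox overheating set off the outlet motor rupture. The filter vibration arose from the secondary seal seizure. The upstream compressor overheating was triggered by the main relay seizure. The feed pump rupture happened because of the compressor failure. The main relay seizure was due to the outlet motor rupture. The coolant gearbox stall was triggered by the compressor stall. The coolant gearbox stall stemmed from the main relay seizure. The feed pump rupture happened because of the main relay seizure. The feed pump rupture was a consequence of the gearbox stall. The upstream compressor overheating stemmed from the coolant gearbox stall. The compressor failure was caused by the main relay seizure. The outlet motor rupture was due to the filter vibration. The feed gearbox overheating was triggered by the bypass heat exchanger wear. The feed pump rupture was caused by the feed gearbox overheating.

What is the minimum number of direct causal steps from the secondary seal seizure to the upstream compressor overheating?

4

Shortest chain: the secondary seal seizure → the filter vibration → the outlet motor rupture → the main relay seizure → the upstream compressor overheating.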